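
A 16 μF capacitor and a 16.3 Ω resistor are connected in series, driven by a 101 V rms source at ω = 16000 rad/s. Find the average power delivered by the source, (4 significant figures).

591.8 W

X_C = 1/(ωC) = 3.906 Ω
Z = 16.30 − j3.906 Ω
|Z| = √(16.30² + 3.906²) = 16.76 Ω
∠Z = arctan(-3.906/16.30) = -13.48°
I = V/|Z| = 6.026 A
P = VI cos φ = 101 × 6.026 × cos(-13.48°) = 591.8 W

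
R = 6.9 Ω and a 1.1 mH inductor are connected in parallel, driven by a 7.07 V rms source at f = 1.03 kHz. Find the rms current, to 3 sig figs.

ω = 2πf = 6472 rad/s
X_L = ωL = 7.12 Ω
Parallel: admittances add. Y = 1/R + 1/(jωL)
Y = (0.145 − j0.140) S
|Y| = 0.202 S → |Z| = 1/|Y| = 4.95 Ω, ∠Z = −∠Y = 44.1°
I = V/|Z| = 7.07/4.95 = 1.43 A

1.43 A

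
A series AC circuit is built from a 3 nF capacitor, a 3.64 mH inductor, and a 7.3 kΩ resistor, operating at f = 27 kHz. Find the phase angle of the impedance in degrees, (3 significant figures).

-10.5°

ω = 2πf = 169600 rad/s
X_L = ωL = 618 Ω
X_C = 1/(ωC) = 1960 Ω
Net reactance X = X_L − X_C = -1350 Ω
Z = 7300 − j1350 Ω
|Z| = √(7300² + 1350²) = 7420 Ω
∠Z = arctan(-1350/7300) = -10.5°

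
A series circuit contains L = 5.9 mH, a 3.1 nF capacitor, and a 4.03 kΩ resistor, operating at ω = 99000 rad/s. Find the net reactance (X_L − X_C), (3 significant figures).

-2670 Ω

X_L = ωL = 584 Ω
X_C = 1/(ωC) = 3260 Ω
X = 584 − 3260 = -2670 Ω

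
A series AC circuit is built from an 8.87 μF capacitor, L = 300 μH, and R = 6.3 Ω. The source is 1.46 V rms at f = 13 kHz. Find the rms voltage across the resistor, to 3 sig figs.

ω = 2πf = 81680 rad/s
X_L = ωL = 24.5 Ω
X_C = 1/(ωC) = 1.38 Ω
Net reactance X = X_L − X_C = 23.1 Ω
Z = 6.30 + j23.1 Ω
|Z| = √(6.30² + 23.1²) = 24.0 Ω
I = V/|Z| = 60.9 mA
V_R = I·|Z_R| = 0.0609 × 6.30 = 0.384 V

0.384 V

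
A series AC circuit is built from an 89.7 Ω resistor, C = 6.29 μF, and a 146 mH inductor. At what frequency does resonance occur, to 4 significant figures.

166.1 Hz

ω₀ = 1/√(LC) = 1/√(0.146 × 6.29e-06) = 1044 rad/s
f₀ = ω₀/(2π) = 166.1 Hz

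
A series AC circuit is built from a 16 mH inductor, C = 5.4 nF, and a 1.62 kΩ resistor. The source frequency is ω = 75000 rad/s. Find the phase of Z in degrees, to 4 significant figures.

-38.08°

X_L = ωL = 1200 Ω
X_C = 1/(ωC) = 2469 Ω
Net reactance X = X_L − X_C = -1269 Ω
Z = 1620 − j1269 Ω
|Z| = √(1620² + 1269²) = 2058 Ω
∠Z = arctan(-1269/1620) = -38.08°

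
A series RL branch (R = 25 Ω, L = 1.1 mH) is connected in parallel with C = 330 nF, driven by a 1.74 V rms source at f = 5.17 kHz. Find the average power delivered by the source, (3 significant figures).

39.8 mW

ω = 2πf = 32480 rad/s
X_L = ωL = 35.7 Ω
X_C = 1/(ωC) = 93.3 Ω
Branch 1 (R+jX_L): Z₁ = 25.0 + j35.7 Ω, |Z₁| = 43.6 Ω
Branch 2 (−jX_C): Z₂ = −j93.3 Ω
Parallel: Z = Z₁Z₂/(Z₁+Z₂), |Z| = 64.8 Ω, ∠Z = 31.5°
I = V/|Z| = 26.8 mA
P = VI cos φ = 1.74 × 0.0268 × cos(31.5°) = 39.8 mW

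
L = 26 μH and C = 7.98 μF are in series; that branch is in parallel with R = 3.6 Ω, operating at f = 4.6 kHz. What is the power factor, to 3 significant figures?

ω = 2πf = 28900 rad/s
X_L = ωL = 0.751 Ω
X_C = 1/(ωC) = 4.34 Ω
Branch 1: Z₁ = R = 3.60 Ω
Branch 2 (series LC): Z₂ = j(X_L − X_C) = −j3.58 Ω
Parallel: Z = Z₁Z₂/(Z₁+Z₂), |Z| = 2.54 Ω, ∠Z = -45.1°
cos φ = cos(-45.1°) = 0.706

0.706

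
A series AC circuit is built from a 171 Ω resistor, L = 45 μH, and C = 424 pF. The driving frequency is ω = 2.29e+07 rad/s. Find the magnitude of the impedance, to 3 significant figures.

943 Ω

X_L = ωL = 1030 Ω
X_C = 1/(ωC) = 103 Ω
Net reactance X = X_L − X_C = 928 Ω
Z = 171 + j928 Ω
|Z| = √(171² + 928²) = 943 Ω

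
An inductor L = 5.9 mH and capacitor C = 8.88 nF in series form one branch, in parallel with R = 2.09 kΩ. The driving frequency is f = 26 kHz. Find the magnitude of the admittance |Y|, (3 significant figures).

ω = 2πf = 163400 rad/s
X_L = ωL = 964 Ω
X_C = 1/(ωC) = 689 Ω
Branch 1: Z₁ = R = 2090 Ω
Branch 2 (series LC): Z₂ = j(X_L − X_C) = j275 Ω
Parallel: Z = Z₁Z₂/(Z₁+Z₂), |Z| = 272 Ω, ∠Z = 82.5°
|Y| = 1/|Z| = 3.67 mS

3.67 mS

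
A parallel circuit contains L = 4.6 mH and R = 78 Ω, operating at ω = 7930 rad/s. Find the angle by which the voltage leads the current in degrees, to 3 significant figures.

X_L = ωL = 36.5 Ω
Parallel: admittances add. Y = 1/R + 1/(jωL)
Y = (0.0128 − j0.0274) S
|Y| = 0.0303 S → |Z| = 1/|Y| = 33.0 Ω, ∠Z = −∠Y = 64.9°

64.9°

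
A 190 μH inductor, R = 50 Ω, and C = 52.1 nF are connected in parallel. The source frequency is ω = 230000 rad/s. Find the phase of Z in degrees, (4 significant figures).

28.59°

X_L = ωL = 43.70 Ω
X_C = 1/(ωC) = 83.45 Ω
Parallel: admittances add. Y = 1/R + 1/(jωL) + jωC
Y = (0.02000 − j0.01090) S
|Y| = 0.02278 S → |Z| = 1/|Y| = 43.90 Ω, ∠Z = −∠Y = 28.59°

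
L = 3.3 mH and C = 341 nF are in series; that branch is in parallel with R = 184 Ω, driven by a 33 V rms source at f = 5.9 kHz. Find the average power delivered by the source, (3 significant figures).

5.92 W

ω = 2πf = 37070 rad/s
X_L = ωL = 122 Ω
X_C = 1/(ωC) = 79.1 Ω
Branch 1: Z₁ = R = 184 Ω
Branch 2 (series LC): Z₂ = j(X_L − X_C) = j43.2 Ω
Parallel: Z = Z₁Z₂/(Z₁+Z₂), |Z| = 42.1 Ω, ∠Z = 76.8°
I = V/|Z| = 784 mA
P = VI cos φ = 33 × 0.784 × cos(76.8°) = 5.92 W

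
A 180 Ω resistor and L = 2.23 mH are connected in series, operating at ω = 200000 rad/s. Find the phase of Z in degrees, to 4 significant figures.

X_L = ωL = 446.0 Ω
Z = 180.0 + j446.0 Ω
|Z| = √(180.0² + 446.0²) = 481.0 Ω
∠Z = arctan(446.0/180.0) = 68.02°

68.02°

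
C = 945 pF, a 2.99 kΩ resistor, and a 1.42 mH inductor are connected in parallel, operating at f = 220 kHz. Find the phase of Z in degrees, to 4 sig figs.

ω = 2πf = 1.382e+06 rad/s
X_L = ωL = 1963 Ω
X_C = 1/(ωC) = 765.5 Ω
Parallel: admittances add. Y = 1/R + 1/(jωL) + jωC
Y = (0.0003344 + j0.0007968) S
|Y| = 0.0008642 S → |Z| = 1/|Y| = 1157 Ω, ∠Z = −∠Y = -67.23°

-67.23°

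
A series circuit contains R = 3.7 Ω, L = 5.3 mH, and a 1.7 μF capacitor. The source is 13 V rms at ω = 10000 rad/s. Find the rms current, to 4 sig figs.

X_L = ωL = 53.00 Ω
X_C = 1/(ωC) = 58.82 Ω
Net reactance X = X_L − X_C = -5.824 Ω
Z = 3.700 − j5.824 Ω
|Z| = √(3.700² + 5.824²) = 6.900 Ω
I = V/|Z| = 13/6.900 = 1.884 A

1.884 A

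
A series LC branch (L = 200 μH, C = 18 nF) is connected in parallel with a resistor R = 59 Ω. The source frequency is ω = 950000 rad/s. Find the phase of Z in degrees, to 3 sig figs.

24.2°

X_L = ωL = 190 Ω
X_C = 1/(ωC) = 58.5 Ω
Branch 1: Z₁ = R = 59.0 Ω
Branch 2 (series LC): Z₂ = j(X_L − X_C) = j132 Ω
Parallel: Z = Z₁Z₂/(Z₁+Z₂), |Z| = 53.8 Ω, ∠Z = 24.2°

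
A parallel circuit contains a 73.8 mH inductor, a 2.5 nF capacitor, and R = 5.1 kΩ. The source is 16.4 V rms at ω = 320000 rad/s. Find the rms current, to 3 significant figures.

X_L = ωL = 23600 Ω
X_C = 1/(ωC) = 1250 Ω
Parallel: admittances add. Y = 1/R + 1/(jωL) + jωC
Y = (0.000196 + j0.000758) S
|Y| = 0.000783 S → |Z| = 1/|Y| = 1280 Ω, ∠Z = −∠Y = -75.5°
I = V/|Z| = 16.4/1280 = 12.8 mA

12.8 mA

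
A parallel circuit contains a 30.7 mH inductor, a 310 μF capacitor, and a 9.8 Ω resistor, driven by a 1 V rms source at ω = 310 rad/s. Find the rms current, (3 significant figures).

102 mA

X_L = ωL = 9.52 Ω
X_C = 1/(ωC) = 10.4 Ω
Parallel: admittances add. Y = 1/R + 1/(jωL) + jωC
Y = (0.102 − j0.00898) S
|Y| = 0.102 S → |Z| = 1/|Y| = 9.76 Ω, ∠Z = −∠Y = 5.03°
I = V/|Z| = 1/9.76 = 102 mA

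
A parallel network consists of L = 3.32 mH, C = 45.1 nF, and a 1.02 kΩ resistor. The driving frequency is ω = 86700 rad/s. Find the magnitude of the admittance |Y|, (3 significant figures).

1.07 mS

X_L = ωL = 288 Ω
X_C = 1/(ωC) = 256 Ω
Parallel: admittances add. Y = 1/R + 1/(jωL) + jωC
Y = (0.000980 + j0.000436) S
|Y| = 0.00107 S → |Z| = 1/|Y| = 932 Ω, ∠Z = −∠Y = -24.0°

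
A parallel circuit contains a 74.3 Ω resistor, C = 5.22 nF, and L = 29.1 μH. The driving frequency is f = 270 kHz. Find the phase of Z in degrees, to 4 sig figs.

40.27°

ω = 2πf = 1.696e+06 rad/s
X_L = ωL = 49.37 Ω
X_C = 1/(ωC) = 112.9 Ω
Parallel: admittances add. Y = 1/R + 1/(jωL) + jωC
Y = (0.01346 − j0.01140) S
|Y| = 0.01764 S → |Z| = 1/|Y| = 56.69 Ω, ∠Z = −∠Y = 40.27°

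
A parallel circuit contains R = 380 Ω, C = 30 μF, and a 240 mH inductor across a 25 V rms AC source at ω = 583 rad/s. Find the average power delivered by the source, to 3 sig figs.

1.64 W

X_L = ωL = 140 Ω
X_C = 1/(ωC) = 57.2 Ω
Parallel: admittances add. Y = 1/R + 1/(jωL) + jωC
Y = (0.00263 + j0.0103) S
|Y| = 0.0107 S → |Z| = 1/|Y| = 93.7 Ω, ∠Z = −∠Y = -75.7°
I = V/|Z| = 267 mA
P = VI cos φ = 25 × 0.267 × cos(-75.7°) = 1.64 W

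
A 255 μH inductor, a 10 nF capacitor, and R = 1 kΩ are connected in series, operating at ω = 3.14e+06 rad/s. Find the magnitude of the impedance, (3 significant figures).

1260 Ω

X_L = ωL = 801 Ω
X_C = 1/(ωC) = 31.8 Ω
Net reactance X = X_L − X_C = 769 Ω
Z = 1000 + j769 Ω
|Z| = √(1000² + 769²) = 1260 Ω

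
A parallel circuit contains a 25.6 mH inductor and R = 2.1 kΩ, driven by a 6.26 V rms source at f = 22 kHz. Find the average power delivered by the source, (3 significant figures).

18.7 mW

ω = 2πf = 138200 rad/s
X_L = ωL = 3540 Ω
Parallel: admittances add. Y = 1/R + 1/(jωL)
Y = (0.000476 − j0.000283) S
|Y| = 0.000554 S → |Z| = 1/|Y| = 1810 Ω, ∠Z = −∠Y = 30.7°
I = V/|Z| = 3.47 mA
P = VI cos φ = 6.26 × 0.00347 × cos(30.7°) = 18.7 mW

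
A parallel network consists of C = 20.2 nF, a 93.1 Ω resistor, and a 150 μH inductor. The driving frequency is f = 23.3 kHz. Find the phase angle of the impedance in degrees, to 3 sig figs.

ω = 2πf = 146400 rad/s
X_L = ωL = 22.0 Ω
X_C = 1/(ωC) = 338 Ω
Parallel: admittances add. Y = 1/R + 1/(jωL) + jωC
Y = (0.0107 − j0.0426) S
|Y| = 0.0439 S → |Z| = 1/|Y| = 22.8 Ω, ∠Z = −∠Y = 75.8°

75.8°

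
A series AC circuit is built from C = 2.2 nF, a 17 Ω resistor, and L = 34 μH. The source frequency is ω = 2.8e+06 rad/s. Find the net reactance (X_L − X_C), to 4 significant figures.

-67.14 Ω

X_L = ωL = 95.20 Ω
X_C = 1/(ωC) = 162.3 Ω
X = 95.20 − 162.3 = -67.14 Ω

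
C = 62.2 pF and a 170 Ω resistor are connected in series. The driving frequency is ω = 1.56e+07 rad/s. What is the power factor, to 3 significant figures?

X_C = 1/(ωC) = 1030 Ω
Z = 170 − j1030 Ω
|Z| = √(170² + 1030²) = 1040 Ω
∠Z = arctan(-1030/170) = -80.6°
cos φ = cos(-80.6°) = 0.163

0.163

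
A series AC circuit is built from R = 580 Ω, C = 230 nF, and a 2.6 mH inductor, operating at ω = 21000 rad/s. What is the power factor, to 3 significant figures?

X_L = ωL = 54.6 Ω
X_C = 1/(ωC) = 207 Ω
Net reactance X = X_L − X_C = -152 Ω
Z = 580 − j152 Ω
|Z| = √(580² + 152²) = 600 Ω
∠Z = arctan(-152/580) = -14.7°
cos φ = cos(-14.7°) = 0.967

0.967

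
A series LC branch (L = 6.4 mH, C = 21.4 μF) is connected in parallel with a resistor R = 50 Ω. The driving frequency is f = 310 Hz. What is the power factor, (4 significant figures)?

ω = 2πf = 1948 rad/s
X_L = ωL = 12.47 Ω
X_C = 1/(ωC) = 23.99 Ω
Branch 1: Z₁ = R = 50.00 Ω
Branch 2 (series LC): Z₂ = j(X_L − X_C) = −j11.52 Ω
Parallel: Z = Z₁Z₂/(Z₁+Z₂), |Z| = 11.23 Ω, ∠Z = -77.02°
cos φ = cos(-77.02°) = 0.2246

0.2246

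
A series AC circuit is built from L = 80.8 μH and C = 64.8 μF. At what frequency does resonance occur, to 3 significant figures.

2.20 kHz

ω₀ = 1/√(LC) = 1/√(8.08e-05 × 6.48e-05) = 13820 rad/s
f₀ = ω₀/(2π) = 2.20 kHz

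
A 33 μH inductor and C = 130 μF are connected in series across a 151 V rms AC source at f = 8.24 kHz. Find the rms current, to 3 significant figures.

96.8 A

ω = 2πf = 51770 rad/s
X_L = ωL = 1.71 Ω
X_C = 1/(ωC) = 0.149 Ω
Net reactance X = X_L − X_C = 1.56 Ω
Z = j1.56 Ω
|Z| = √(0² + 1.56²) = 1.56 Ω
I = V/|Z| = 151/1.56 = 96.8 A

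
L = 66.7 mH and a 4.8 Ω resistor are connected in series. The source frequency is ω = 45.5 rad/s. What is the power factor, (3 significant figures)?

X_L = ωL = 3.03 Ω
Z = 4.80 + j3.03 Ω
|Z| = √(4.80² + 3.03²) = 5.68 Ω
∠Z = arctan(3.03/4.80) = 32.3°
cos φ = cos(32.3°) = 0.845

0.845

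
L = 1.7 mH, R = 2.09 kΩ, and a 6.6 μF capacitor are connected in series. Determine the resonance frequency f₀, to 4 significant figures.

ω₀ = 1/√(LC) = 1/√(0.0017 × 6.6e-06) = 9441 rad/s
f₀ = ω₀/(2π) = 1.503 kHz

1.503 kHz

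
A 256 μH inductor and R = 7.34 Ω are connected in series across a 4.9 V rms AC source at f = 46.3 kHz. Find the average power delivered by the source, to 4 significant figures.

ω = 2πf = 290900 rad/s
X_L = ωL = 74.47 Ω
Z = 7.340 + j74.47 Ω
|Z| = √(7.340² + 74.47²) = 74.83 Ω
∠Z = arctan(74.47/7.340) = 84.37°
I = V/|Z| = 65.48 mA
P = VI cos φ = 4.9 × 0.06548 × cos(84.37°) = 31.47 mW

31.47 mW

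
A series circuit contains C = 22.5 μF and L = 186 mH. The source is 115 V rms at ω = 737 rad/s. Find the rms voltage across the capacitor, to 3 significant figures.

X_L = ωL = 137 Ω
X_C = 1/(ωC) = 60.3 Ω
Net reactance X = X_L − X_C = 76.8 Ω
Z = j76.8 Ω
|Z| = √(0² + 76.8²) = 76.8 Ω
I = V/|Z| = 1.50 A
V_C = I·|Z_C| = 1.50 × 60.3 = 90.3 V

90.3 V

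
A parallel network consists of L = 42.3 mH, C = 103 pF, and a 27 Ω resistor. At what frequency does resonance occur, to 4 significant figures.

76.25 kHz

ω₀ = 1/√(LC) = 1/√(0.0423 × 1.03e-10) = 479100 rad/s
f₀ = ω₀/(2π) = 76.25 kHz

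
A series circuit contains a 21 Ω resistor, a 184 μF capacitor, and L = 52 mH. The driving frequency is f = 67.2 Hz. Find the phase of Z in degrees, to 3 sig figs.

23.4°

ω = 2πf = 422.2 rad/s
X_L = ωL = 22.0 Ω
X_C = 1/(ωC) = 12.9 Ω
Net reactance X = X_L − X_C = 9.08 Ω
Z = 21.0 + j9.08 Ω
|Z| = √(21.0² + 9.08²) = 22.9 Ω
∠Z = arctan(9.08/21.0) = 23.4°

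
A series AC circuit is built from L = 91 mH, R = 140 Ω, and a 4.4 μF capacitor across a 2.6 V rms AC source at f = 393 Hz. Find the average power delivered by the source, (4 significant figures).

25.44 mW

ω = 2πf = 2469 rad/s
X_L = ωL = 224.7 Ω
X_C = 1/(ωC) = 92.04 Ω
Net reactance X = X_L − X_C = 132.7 Ω
Z = 140.0 + j132.7 Ω
|Z| = √(140.0² + 132.7²) = 192.9 Ω
∠Z = arctan(132.7/140.0) = 43.46°
I = V/|Z| = 13.48 mA
P = VI cos φ = 2.6 × 0.01348 × cos(43.46°) = 25.44 mW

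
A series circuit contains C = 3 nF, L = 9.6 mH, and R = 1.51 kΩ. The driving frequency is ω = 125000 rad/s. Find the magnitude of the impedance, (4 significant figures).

X_L = ωL = 1200 Ω
X_C = 1/(ωC) = 2667 Ω
Net reactance X = X_L − X_C = -1467 Ω
Z = 1510 − j1467 Ω
|Z| = √(1510² + 1467²) = 2105 Ω

2105 Ω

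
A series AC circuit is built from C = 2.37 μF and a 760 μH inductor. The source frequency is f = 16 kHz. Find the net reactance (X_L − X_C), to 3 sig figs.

ω = 2πf = 100500 rad/s
X_L = ωL = 76.4 Ω
X_C = 1/(ωC) = 4.20 Ω
X = 76.4 − 4.20 = 72.2 Ω

72.2 Ω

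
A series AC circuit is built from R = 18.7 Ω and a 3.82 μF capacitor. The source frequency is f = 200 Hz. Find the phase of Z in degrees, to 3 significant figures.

ω = 2πf = 1257 rad/s
X_C = 1/(ωC) = 208 Ω
Z = 18.7 − j208 Ω
|Z| = √(18.7² + 208²) = 209 Ω
∠Z = arctan(-208/18.7) = -84.9°

-84.9°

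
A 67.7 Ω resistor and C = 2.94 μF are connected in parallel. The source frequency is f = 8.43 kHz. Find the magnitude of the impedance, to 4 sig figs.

6.393 Ω

ω = 2πf = 52970 rad/s
X_C = 1/(ωC) = 6.422 Ω
Parallel: admittances add. Y = 1/R + jωC
Y = (0.01477 + j0.1557) S
|Y| = 0.1564 S → |Z| = 1/|Y| = 6.393 Ω, ∠Z = −∠Y = -84.58°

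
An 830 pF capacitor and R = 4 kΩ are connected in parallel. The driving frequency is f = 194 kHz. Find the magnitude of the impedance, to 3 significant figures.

960 Ω

ω = 2πf = 1.219e+06 rad/s
X_C = 1/(ωC) = 988 Ω
Parallel: admittances add. Y = 1/R + jωC
Y = (0.000250 + j0.00101) S
|Y| = 0.00104 S → |Z| = 1/|Y| = 960 Ω, ∠Z = −∠Y = -76.1°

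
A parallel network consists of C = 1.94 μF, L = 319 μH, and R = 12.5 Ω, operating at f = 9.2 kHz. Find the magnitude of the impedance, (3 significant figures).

ω = 2πf = 57810 rad/s
X_L = ωL = 18.4 Ω
X_C = 1/(ωC) = 8.92 Ω
Parallel: admittances add. Y = 1/R + 1/(jωL) + jωC
Y = (0.0800 + j0.0579) S
|Y| = 0.0988 S → |Z| = 1/|Y| = 10.1 Ω, ∠Z = −∠Y = -35.9°

10.1 Ω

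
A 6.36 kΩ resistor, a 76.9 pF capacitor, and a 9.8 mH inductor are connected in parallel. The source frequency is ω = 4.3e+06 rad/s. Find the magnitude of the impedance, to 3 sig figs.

X_L = ωL = 42100 Ω
X_C = 1/(ωC) = 3020 Ω
Parallel: admittances add. Y = 1/R + 1/(jωL) + jωC
Y = (0.000157 + j0.000307) S
|Y| = 0.000345 S → |Z| = 1/|Y| = 2900 Ω, ∠Z = −∠Y = -62.9°

2900 Ω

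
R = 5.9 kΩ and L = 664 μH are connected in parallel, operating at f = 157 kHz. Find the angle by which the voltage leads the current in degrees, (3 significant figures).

83.7°

ω = 2πf = 986500 rad/s
X_L = ωL = 655 Ω
Parallel: admittances add. Y = 1/R + 1/(jωL)
Y = (0.000169 − j0.00153) S
|Y| = 0.00154 S → |Z| = 1/|Y| = 651 Ω, ∠Z = −∠Y = 83.7°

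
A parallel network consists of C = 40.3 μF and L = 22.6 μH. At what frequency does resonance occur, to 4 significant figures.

ω₀ = 1/√(LC) = 1/√(2.26e-05 × 4.03e-05) = 33140 rad/s
f₀ = ω₀/(2π) = 5.274 kHz

5.274 kHz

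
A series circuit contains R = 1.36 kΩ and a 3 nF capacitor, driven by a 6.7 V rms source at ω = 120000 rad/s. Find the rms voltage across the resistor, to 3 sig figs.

X_C = 1/(ωC) = 2780 Ω
Z = 1360 − j2780 Ω
|Z| = √(1360² + 2780²) = 3090 Ω
I = V/|Z| = 2.17 mA
V_R = I·|Z_R| = 0.00217 × 1360 = 2.95 V

2.95 V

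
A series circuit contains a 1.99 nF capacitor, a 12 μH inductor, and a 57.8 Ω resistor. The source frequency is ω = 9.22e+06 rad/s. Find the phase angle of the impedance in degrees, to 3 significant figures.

44.2°

X_L = ωL = 111 Ω
X_C = 1/(ωC) = 54.5 Ω
Net reactance X = X_L − X_C = 56.1 Ω
Z = 57.8 + j56.1 Ω
|Z| = √(57.8² + 56.1²) = 80.6 Ω
∠Z = arctan(56.1/57.8) = 44.2°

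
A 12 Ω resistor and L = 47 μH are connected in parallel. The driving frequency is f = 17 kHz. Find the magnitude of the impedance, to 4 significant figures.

4.631 Ω

ω = 2πf = 106800 rad/s
X_L = ωL = 5.020 Ω
Parallel: admittances add. Y = 1/R + 1/(jωL)
Y = (0.08333 − j0.1992) S
|Y| = 0.2159 S → |Z| = 1/|Y| = 4.631 Ω, ∠Z = −∠Y = 67.30°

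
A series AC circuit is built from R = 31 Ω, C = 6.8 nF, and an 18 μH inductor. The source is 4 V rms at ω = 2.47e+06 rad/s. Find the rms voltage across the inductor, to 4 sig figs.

5.159 V

X_L = ωL = 44.46 Ω
X_C = 1/(ωC) = 59.54 Ω
Net reactance X = X_L − X_C = -15.08 Ω
Z = 31.00 − j15.08 Ω
|Z| = √(31.00² + 15.08²) = 34.47 Ω
I = V/|Z| = 116.0 mA
V_L = I·|Z_L| = 0.1160 × 44.46 = 5.159 V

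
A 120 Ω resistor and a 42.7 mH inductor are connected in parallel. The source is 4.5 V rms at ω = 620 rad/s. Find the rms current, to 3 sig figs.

174 mA

X_L = ωL = 26.5 Ω
Parallel: admittances add. Y = 1/R + 1/(jωL)
Y = (0.00833 − j0.0378) S
|Y| = 0.0387 S → |Z| = 1/|Y| = 25.9 Ω, ∠Z = −∠Y = 77.6°
I = V/|Z| = 4.5/25.9 = 174 mA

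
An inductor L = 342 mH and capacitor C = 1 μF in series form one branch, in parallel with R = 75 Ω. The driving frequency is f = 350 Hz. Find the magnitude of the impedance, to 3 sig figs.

72.7 Ω

ω = 2πf = 2199 rad/s
X_L = ωL = 752 Ω
X_C = 1/(ωC) = 455 Ω
Branch 1: Z₁ = R = 75.0 Ω
Branch 2 (series LC): Z₂ = j(X_L − X_C) = j297 Ω
Parallel: Z = Z₁Z₂/(Z₁+Z₂), |Z| = 72.7 Ω, ∠Z = 14.2°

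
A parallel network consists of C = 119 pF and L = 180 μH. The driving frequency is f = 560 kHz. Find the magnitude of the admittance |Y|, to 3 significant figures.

ω = 2πf = 3.519e+06 rad/s
X_L = ωL = 633 Ω
X_C = 1/(ωC) = 2390 Ω
Parallel: admittances add. Y = 1/(jωL) + jωC
Y = (0 − j0.00116) S
|Y| = 0.00116 S → |Z| = 1/|Y| = 862 Ω, ∠Z = −∠Y = 90.0°

1.16 mS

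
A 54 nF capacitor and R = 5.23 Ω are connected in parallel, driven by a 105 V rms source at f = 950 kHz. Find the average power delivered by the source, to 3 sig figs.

2.11 kW

ω = 2πf = 5.969e+06 rad/s
X_C = 1/(ωC) = 3.10 Ω
Parallel: admittances add. Y = 1/R + jωC
Y = (0.191 + j0.322) S
|Y| = 0.375 S → |Z| = 1/|Y| = 2.67 Ω, ∠Z = −∠Y = -59.3°
I = V/|Z| = 39.4 A
P = VI cos φ = 105 × 39.4 × cos(-59.3°) = 2.11 kW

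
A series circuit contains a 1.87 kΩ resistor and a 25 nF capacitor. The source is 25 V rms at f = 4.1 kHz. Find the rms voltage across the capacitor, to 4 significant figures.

15.97 V

ω = 2πf = 25760 rad/s
X_C = 1/(ωC) = 1553 Ω
Z = 1870 − j1553 Ω
|Z| = √(1870² + 1553²) = 2431 Ω
I = V/|Z| = 10.29 mA
V_C = I·|Z_C| = 0.01029 × 1553 = 15.97 V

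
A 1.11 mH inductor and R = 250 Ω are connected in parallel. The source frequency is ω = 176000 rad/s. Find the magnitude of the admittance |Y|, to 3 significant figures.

X_L = ωL = 195 Ω
Parallel: admittances add. Y = 1/R + 1/(jωL)
Y = (0.00400 − j0.00512) S
|Y| = 0.00650 S → |Z| = 1/|Y| = 154 Ω, ∠Z = −∠Y = 52.0°

6.50 mS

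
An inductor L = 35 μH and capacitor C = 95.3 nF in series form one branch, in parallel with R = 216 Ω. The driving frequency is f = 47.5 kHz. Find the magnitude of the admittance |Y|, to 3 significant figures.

40.7 mS

ω = 2πf = 298500 rad/s
X_L = ωL = 10.4 Ω
X_C = 1/(ωC) = 35.2 Ω
Branch 1: Z₁ = R = 216 Ω
Branch 2 (series LC): Z₂ = j(X_L − X_C) = −j24.7 Ω
Parallel: Z = Z₁Z₂/(Z₁+Z₂), |Z| = 24.6 Ω, ∠Z = -83.5°
|Y| = 1/|Z| = 40.7 mS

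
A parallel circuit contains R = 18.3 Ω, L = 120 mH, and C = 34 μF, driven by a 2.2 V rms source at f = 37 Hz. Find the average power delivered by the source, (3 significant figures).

264 mW

ω = 2πf = 232.5 rad/s
X_L = ωL = 27.9 Ω
X_C = 1/(ωC) = 127 Ω
Parallel: admittances add. Y = 1/R + 1/(jωL) + jωC
Y = (0.0546 − j0.0279) S
|Y| = 0.0614 S → |Z| = 1/|Y| = 16.3 Ω, ∠Z = −∠Y = 27.1°
I = V/|Z| = 135 mA
P = VI cos φ = 2.2 × 0.135 × cos(27.1°) = 264 mW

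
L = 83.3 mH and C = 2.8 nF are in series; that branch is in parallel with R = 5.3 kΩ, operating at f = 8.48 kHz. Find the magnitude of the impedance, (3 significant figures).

ω = 2πf = 53280 rad/s
X_L = ωL = 4440 Ω
X_C = 1/(ωC) = 6700 Ω
Branch 1: Z₁ = R = 5300 Ω
Branch 2 (series LC): Z₂ = j(X_L − X_C) = −j2260 Ω
Parallel: Z = Z₁Z₂/(Z₁+Z₂), |Z| = 2080 Ω, ∠Z = -66.9°

2080 Ω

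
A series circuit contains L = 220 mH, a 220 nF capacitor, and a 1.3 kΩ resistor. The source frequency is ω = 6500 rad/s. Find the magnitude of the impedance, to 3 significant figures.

X_L = ωL = 1430 Ω
X_C = 1/(ωC) = 699 Ω
Net reactance X = X_L − X_C = 731 Ω
Z = 1300 + j731 Ω
|Z| = √(1300² + 731²) = 1490 Ω

1490 Ω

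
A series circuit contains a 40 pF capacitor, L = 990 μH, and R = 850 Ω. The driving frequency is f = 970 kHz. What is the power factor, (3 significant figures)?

ω = 2πf = 6.095e+06 rad/s
X_L = ωL = 6030 Ω
X_C = 1/(ωC) = 4100 Ω
Net reactance X = X_L − X_C = 1930 Ω
Z = 850 + j1930 Ω
|Z| = √(850² + 1930²) = 2110 Ω
∠Z = arctan(1930/850) = 66.3°
cos φ = cos(66.3°) = 0.403

0.403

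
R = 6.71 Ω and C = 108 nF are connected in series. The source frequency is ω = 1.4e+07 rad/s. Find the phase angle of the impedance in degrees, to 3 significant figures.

X_C = 1/(ωC) = 0.661 Ω
Z = 6.71 − j0.661 Ω
|Z| = √(6.71² + 0.661²) = 6.74 Ω
∠Z = arctan(-0.661/6.71) = -5.63°

-5.63°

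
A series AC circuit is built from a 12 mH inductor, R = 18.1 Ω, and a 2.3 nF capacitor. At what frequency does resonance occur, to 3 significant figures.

30.3 kHz

ω₀ = 1/√(LC) = 1/√(0.012 × 2.3e-09) = 190300 rad/s
f₀ = ω₀/(2π) = 30.3 kHz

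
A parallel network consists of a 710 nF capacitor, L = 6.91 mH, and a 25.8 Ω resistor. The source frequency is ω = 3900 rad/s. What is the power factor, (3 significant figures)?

X_L = ωL = 26.9 Ω
X_C = 1/(ωC) = 361 Ω
Parallel: admittances add. Y = 1/R + 1/(jωL) + jωC
Y = (0.0388 − j0.0343) S
|Y| = 0.0518 S → |Z| = 1/|Y| = 19.3 Ω, ∠Z = −∠Y = 41.5°
cos φ = cos(41.5°) = 0.749

0.749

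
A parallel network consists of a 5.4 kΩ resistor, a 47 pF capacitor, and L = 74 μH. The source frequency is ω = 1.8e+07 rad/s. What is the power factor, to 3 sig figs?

X_L = ωL = 1330 Ω
X_C = 1/(ωC) = 1180 Ω
Parallel: admittances add. Y = 1/R + 1/(jωL) + jωC
Y = (0.000185 + j9.52e-05) S
|Y| = 0.000208 S → |Z| = 1/|Y| = 4800 Ω, ∠Z = −∠Y = -27.2°
cos φ = cos(-27.2°) = 0.889

0.889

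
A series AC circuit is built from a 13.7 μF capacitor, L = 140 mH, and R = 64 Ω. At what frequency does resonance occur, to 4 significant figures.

114.9 Hz

ω₀ = 1/√(LC) = 1/√(0.14 × 1.37e-05) = 722.1 rad/s
f₀ = ω₀/(2π) = 114.9 Hz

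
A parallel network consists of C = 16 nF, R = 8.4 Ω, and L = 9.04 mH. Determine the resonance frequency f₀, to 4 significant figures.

ω₀ = 1/√(LC) = 1/√(0.00904 × 1.6e-08) = 83150 rad/s
f₀ = ω₀/(2π) = 13.23 kHz

13.23 kHz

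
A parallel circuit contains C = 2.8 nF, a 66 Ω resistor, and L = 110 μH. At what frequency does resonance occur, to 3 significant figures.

ω₀ = 1/√(LC) = 1/√(0.00011 × 2.8e-09) = 1.802e+06 rad/s
f₀ = ω₀/(2π) = 287 kHz

287 kHz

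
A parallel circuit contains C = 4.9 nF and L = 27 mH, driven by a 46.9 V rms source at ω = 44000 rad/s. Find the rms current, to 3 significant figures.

29.4 mA

X_L = ωL = 1190 Ω
X_C = 1/(ωC) = 4640 Ω
Parallel: admittances add. Y = 1/(jωL) + jωC
Y = (0 − j0.000626) S
|Y| = 0.000626 S → |Z| = 1/|Y| = 1600 Ω, ∠Z = −∠Y = 90.0°
I = V/|Z| = 46.9/1600 = 29.4 mA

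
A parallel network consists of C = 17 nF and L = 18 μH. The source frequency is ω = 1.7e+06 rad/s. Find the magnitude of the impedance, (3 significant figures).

X_L = ωL = 30.6 Ω
X_C = 1/(ωC) = 34.6 Ω
Parallel: admittances add. Y = 1/(jωL) + jωC
Y = (0 − j0.00378) S
|Y| = 0.00378 S → |Z| = 1/|Y| = 265 Ω, ∠Z = −∠Y = 90.0°

265 Ω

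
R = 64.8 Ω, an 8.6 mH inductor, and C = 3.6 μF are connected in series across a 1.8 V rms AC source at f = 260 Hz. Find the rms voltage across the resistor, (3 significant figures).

ω = 2πf = 1634 rad/s
X_L = ωL = 14.0 Ω
X_C = 1/(ωC) = 170 Ω
Net reactance X = X_L − X_C = -156 Ω
Z = 64.8 − j156 Ω
|Z| = √(64.8² + 156²) = 169 Ω
I = V/|Z| = 10.7 mA
V_R = I·|Z_R| = 0.0107 × 64.8 = 0.691 V

0.691 V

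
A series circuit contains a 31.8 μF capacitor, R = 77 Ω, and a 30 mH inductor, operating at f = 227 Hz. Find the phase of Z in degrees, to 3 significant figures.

ω = 2πf = 1426 rad/s
X_L = ωL = 42.8 Ω
X_C = 1/(ωC) = 22.0 Ω
Net reactance X = X_L − X_C = 20.7 Ω
Z = 77.0 + j20.7 Ω
|Z| = √(77.0² + 20.7²) = 79.7 Ω
∠Z = arctan(20.7/77.0) = 15.1°

15.1°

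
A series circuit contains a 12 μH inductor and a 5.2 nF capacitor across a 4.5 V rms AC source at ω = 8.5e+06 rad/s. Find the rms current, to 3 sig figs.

56.7 mA

X_L = ωL = 102 Ω
X_C = 1/(ωC) = 22.6 Ω
Net reactance X = X_L − X_C = 79.4 Ω
Z = j79.4 Ω
|Z| = √(0² + 79.4²) = 79.4 Ω
I = V/|Z| = 4.5/79.4 = 56.7 mA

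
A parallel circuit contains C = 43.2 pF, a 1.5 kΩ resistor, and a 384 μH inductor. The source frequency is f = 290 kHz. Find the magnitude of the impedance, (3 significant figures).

ω = 2πf = 1.822e+06 rad/s
X_L = ωL = 700 Ω
X_C = 1/(ωC) = 12700 Ω
Parallel: admittances add. Y = 1/R + 1/(jωL) + jωC
Y = (0.000667 − j0.00135) S
|Y| = 0.00151 S → |Z| = 1/|Y| = 664 Ω, ∠Z = −∠Y = 63.7°

664 Ω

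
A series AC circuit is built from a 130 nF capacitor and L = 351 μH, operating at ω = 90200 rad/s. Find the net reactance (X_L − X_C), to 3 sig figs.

-53.6 Ω

X_L = ωL = 31.7 Ω
X_C = 1/(ωC) = 85.3 Ω
X = 31.7 − 85.3 = -53.6 Ω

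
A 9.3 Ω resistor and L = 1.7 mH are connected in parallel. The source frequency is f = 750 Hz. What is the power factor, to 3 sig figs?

ω = 2πf = 4712 rad/s
X_L = ωL = 8.01 Ω
Parallel: admittances add. Y = 1/R + 1/(jωL)
Y = (0.108 − j0.125) S
|Y| = 0.165 S → |Z| = 1/|Y| = 6.07 Ω, ∠Z = −∠Y = 49.3°
cos φ = cos(49.3°) = 0.653

0.653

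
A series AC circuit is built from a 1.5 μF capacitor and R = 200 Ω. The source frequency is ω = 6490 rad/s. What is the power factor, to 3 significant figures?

0.890

X_C = 1/(ωC) = 103 Ω
Z = 200 − j103 Ω
|Z| = √(200² + 103²) = 225 Ω
∠Z = arctan(-103/200) = -27.2°
cos φ = cos(-27.2°) = 0.890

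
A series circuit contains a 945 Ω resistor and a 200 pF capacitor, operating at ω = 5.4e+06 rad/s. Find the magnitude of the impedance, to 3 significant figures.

1320 Ω

X_C = 1/(ωC) = 926 Ω
Z = 945 − j926 Ω
|Z| = √(945² + 926²) = 1320 Ω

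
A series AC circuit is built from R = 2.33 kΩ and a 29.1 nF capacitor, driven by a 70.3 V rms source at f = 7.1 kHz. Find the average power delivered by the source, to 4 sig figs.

ω = 2πf = 44610 rad/s
X_C = 1/(ωC) = 770.3 Ω
Z = 2330 − j770.3 Ω
|Z| = √(2330² + 770.3²) = 2454 Ω
∠Z = arctan(-770.3/2330) = -18.29°
I = V/|Z| = 28.65 mA
P = VI cos φ = 70.3 × 0.02865 × cos(-18.29°) = 1.912 W

1.912 W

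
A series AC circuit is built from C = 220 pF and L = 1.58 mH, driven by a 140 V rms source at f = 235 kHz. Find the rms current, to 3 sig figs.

ω = 2πf = 1.477e+06 rad/s
X_L = ωL = 2330 Ω
X_C = 1/(ωC) = 3080 Ω
Net reactance X = X_L − X_C = -745 Ω
Z = − j745 Ω
|Z| = √(0² + 745²) = 745 Ω
I = V/|Z| = 140/745 = 188 mA

188 mA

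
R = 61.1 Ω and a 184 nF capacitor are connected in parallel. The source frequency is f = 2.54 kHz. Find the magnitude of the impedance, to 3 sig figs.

ω = 2πf = 15960 rad/s
X_C = 1/(ωC) = 341 Ω
Parallel: admittances add. Y = 1/R + jωC
Y = (0.0164 + j0.00294) S
|Y| = 0.0166 S → |Z| = 1/|Y| = 60.1 Ω, ∠Z = −∠Y = -10.2°

60.1 Ω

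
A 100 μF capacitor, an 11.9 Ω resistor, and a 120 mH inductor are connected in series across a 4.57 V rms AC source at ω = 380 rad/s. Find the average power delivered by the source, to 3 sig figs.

X_L = ωL = 45.6 Ω
X_C = 1/(ωC) = 26.3 Ω
Net reactance X = X_L − X_C = 19.3 Ω
Z = 11.9 + j19.3 Ω
|Z| = √(11.9² + 19.3²) = 22.7 Ω
∠Z = arctan(19.3/11.9) = 58.3°
I = V/|Z| = 202 mA
P = VI cos φ = 4.57 × 0.202 × cos(58.3°) = 484 mW

484 mW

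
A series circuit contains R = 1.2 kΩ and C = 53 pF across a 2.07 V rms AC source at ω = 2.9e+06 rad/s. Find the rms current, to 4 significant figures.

312.9 μA

X_C = 1/(ωC) = 6506 Ω
Z = 1200 − j6506 Ω
|Z| = √(1200² + 6506²) = 6616 Ω
I = V/|Z| = 2.07/6616 = 312.9 μA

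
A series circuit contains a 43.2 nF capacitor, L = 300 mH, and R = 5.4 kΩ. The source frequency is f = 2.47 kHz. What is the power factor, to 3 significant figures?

0.863

ω = 2πf = 15520 rad/s
X_L = ωL = 4660 Ω
X_C = 1/(ωC) = 1490 Ω
Net reactance X = X_L − X_C = 3160 Ω
Z = 5400 + j3160 Ω
|Z| = √(5400² + 3160²) = 6260 Ω
∠Z = arctan(3160/5400) = 30.4°
cos φ = cos(30.4°) = 0.863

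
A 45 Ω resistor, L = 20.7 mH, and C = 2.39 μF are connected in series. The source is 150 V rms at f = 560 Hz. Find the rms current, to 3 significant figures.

2.33 A

ω = 2πf = 3519 rad/s
X_L = ωL = 72.8 Ω
X_C = 1/(ωC) = 119 Ω
Net reactance X = X_L − X_C = -46.1 Ω
Z = 45.0 − j46.1 Ω
|Z| = √(45.0² + 46.1²) = 64.4 Ω
I = V/|Z| = 150/64.4 = 2.33 A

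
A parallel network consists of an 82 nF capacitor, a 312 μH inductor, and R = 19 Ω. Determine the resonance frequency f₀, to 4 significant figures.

ω₀ = 1/√(LC) = 1/√(0.000312 × 8.2e-08) = 197700 rad/s
f₀ = ω₀/(2π) = 31.47 kHz

31.47 kHz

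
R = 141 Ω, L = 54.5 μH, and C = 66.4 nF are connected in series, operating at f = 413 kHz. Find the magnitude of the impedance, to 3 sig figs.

ω = 2πf = 2.595e+06 rad/s
X_L = ωL = 141 Ω
X_C = 1/(ωC) = 5.80 Ω
Net reactance X = X_L − X_C = 136 Ω
Z = 141 + j136 Ω
|Z| = √(141² + 136²) = 196 Ω

196 Ω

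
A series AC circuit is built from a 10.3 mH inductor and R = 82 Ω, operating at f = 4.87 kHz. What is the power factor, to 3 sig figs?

0.252

ω = 2πf = 30600 rad/s
X_L = ωL = 315 Ω
Z = 82.0 + j315 Ω
|Z| = √(82.0² + 315²) = 326 Ω
∠Z = arctan(315/82.0) = 75.4°
cos φ = cos(75.4°) = 0.252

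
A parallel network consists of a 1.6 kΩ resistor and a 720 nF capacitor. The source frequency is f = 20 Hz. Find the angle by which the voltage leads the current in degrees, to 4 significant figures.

-8.237°

ω = 2πf = 125.7 rad/s
X_C = 1/(ωC) = 11050 Ω
Parallel: admittances add. Y = 1/R + jωC
Y = (0.0006250 + j9.048e-05) S
|Y| = 0.0006315 S → |Z| = 1/|Y| = 1583 Ω, ∠Z = −∠Y = -8.237°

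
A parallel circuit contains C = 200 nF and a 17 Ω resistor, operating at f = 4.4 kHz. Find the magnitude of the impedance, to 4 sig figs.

16.93 Ω

ω = 2πf = 27650 rad/s
X_C = 1/(ωC) = 180.9 Ω
Parallel: admittances add. Y = 1/R + jωC
Y = (0.05882 + j0.005529) S
|Y| = 0.05908 S → |Z| = 1/|Y| = 16.93 Ω, ∠Z = −∠Y = -5.370°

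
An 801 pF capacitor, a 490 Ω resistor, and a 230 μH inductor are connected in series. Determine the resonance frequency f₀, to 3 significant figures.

ω₀ = 1/√(LC) = 1/√(0.00023 × 8.01e-10) = 2.33e+06 rad/s
f₀ = ω₀/(2π) = 371 kHz

371 kHz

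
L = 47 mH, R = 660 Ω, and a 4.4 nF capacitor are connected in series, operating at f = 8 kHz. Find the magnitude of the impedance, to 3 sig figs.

ω = 2πf = 50270 rad/s
X_L = ωL = 2360 Ω
X_C = 1/(ωC) = 4520 Ω
Net reactance X = X_L − X_C = -2160 Ω
Z = 660 − j2160 Ω
|Z| = √(660² + 2160²) = 2260 Ω

2260 Ω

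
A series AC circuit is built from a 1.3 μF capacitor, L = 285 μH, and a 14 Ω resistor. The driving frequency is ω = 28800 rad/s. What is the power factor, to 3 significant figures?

X_L = ωL = 8.21 Ω
X_C = 1/(ωC) = 26.7 Ω
Net reactance X = X_L − X_C = -18.5 Ω
Z = 14.0 − j18.5 Ω
|Z| = √(14.0² + 18.5²) = 23.2 Ω
∠Z = arctan(-18.5/14.0) = -52.9°
cos φ = cos(-52.9°) = 0.603

0.603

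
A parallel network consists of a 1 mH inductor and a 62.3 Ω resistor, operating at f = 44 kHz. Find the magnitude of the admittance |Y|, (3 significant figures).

16.5 mS

ω = 2πf = 276500 rad/s
X_L = ωL = 276 Ω
Parallel: admittances add. Y = 1/R + 1/(jωL)
Y = (0.0161 − j0.00362) S
|Y| = 0.0165 S → |Z| = 1/|Y| = 60.8 Ω, ∠Z = −∠Y = 12.7°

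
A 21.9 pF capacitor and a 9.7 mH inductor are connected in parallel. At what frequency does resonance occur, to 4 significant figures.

345.3 kHz

ω₀ = 1/√(LC) = 1/√(0.0097 × 2.19e-11) = 2.17e+06 rad/s
f₀ = ω₀/(2π) = 345.3 kHz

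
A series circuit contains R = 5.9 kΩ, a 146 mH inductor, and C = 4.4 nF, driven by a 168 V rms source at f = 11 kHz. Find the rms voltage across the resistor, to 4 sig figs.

ω = 2πf = 69120 rad/s
X_L = ωL = 10090 Ω
X_C = 1/(ωC) = 3288 Ω
Net reactance X = X_L − X_C = 6802 Ω
Z = 5900 + j6802 Ω
|Z| = √(5900² + 6802²) = 9005 Ω
I = V/|Z| = 18.66 mA
V_R = I·|Z_R| = 0.01866 × 5900 = 110.1 V

110.1 V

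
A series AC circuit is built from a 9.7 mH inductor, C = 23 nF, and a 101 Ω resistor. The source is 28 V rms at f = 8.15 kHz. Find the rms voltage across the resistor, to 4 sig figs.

7.716 V

ω = 2πf = 51210 rad/s
X_L = ωL = 496.7 Ω
X_C = 1/(ωC) = 849.1 Ω
Net reactance X = X_L − X_C = -352.3 Ω
Z = 101.0 − j352.3 Ω
|Z| = √(101.0² + 352.3²) = 366.5 Ω
I = V/|Z| = 76.39 mA
V_R = I·|Z_R| = 0.07639 × 101.0 = 7.716 V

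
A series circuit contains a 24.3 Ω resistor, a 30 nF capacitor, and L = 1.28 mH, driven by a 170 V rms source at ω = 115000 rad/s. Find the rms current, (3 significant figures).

X_L = ωL = 147 Ω
X_C = 1/(ωC) = 290 Ω
Net reactance X = X_L − X_C = -143 Ω
Z = 24.3 − j143 Ω
|Z| = √(24.3² + 143²) = 145 Ω
I = V/|Z| = 170/145 = 1.17 A

1.17 A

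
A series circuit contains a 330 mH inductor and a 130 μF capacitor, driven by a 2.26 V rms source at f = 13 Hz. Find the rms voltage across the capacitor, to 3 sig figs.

ω = 2πf = 81.68 rad/s
X_L = ωL = 27.0 Ω
X_C = 1/(ωC) = 94.2 Ω
Net reactance X = X_L − X_C = -67.2 Ω
Z = − j67.2 Ω
|Z| = √(0² + 67.2²) = 67.2 Ω
I = V/|Z| = 33.6 mA
V_C = I·|Z_C| = 0.0336 × 94.2 = 3.17 V

3.17 V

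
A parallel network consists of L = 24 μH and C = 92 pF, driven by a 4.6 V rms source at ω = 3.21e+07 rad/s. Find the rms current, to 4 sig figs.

7.614 mA

X_L = ωL = 770.4 Ω
X_C = 1/(ωC) = 338.6 Ω
Parallel: admittances add. Y = 1/(jωL) + jωC
Y = (0 + j0.001655) S
|Y| = 0.001655 S → |Z| = 1/|Y| = 604.2 Ω, ∠Z = −∠Y = -90.00°
I = V/|Z| = 4.6/604.2 = 7.614 mA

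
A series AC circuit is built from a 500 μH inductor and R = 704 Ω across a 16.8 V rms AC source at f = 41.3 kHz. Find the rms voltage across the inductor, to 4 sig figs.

3.045 V

ω = 2πf = 259500 rad/s
X_L = ωL = 129.7 Ω
Z = 704.0 + j129.7 Ω
|Z| = √(704.0² + 129.7²) = 715.9 Ω
I = V/|Z| = 23.47 mA
V_L = I·|Z_L| = 0.02347 × 129.7 = 3.045 V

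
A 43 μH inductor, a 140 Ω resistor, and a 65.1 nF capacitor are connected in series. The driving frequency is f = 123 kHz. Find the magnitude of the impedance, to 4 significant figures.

ω = 2πf = 772800 rad/s
X_L = ωL = 33.23 Ω
X_C = 1/(ωC) = 19.88 Ω
Net reactance X = X_L − X_C = 13.36 Ω
Z = 140.0 + j13.36 Ω
|Z| = √(140.0² + 13.36²) = 140.6 Ω

140.6 Ω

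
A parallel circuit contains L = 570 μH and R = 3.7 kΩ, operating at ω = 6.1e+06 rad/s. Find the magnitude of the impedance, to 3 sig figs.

X_L = ωL = 3480 Ω
Parallel: admittances add. Y = 1/R + 1/(jωL)
Y = (0.000270 − j0.000288) S
|Y| = 0.000395 S → |Z| = 1/|Y| = 2530 Ω, ∠Z = −∠Y = 46.8°

2530 Ω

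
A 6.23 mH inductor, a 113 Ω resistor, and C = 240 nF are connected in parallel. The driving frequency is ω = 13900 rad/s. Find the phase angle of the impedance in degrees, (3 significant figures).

X_L = ωL = 86.6 Ω
X_C = 1/(ωC) = 300 Ω
Parallel: admittances add. Y = 1/R + 1/(jωL) + jωC
Y = (0.00885 − j0.00821) S
|Y| = 0.0121 S → |Z| = 1/|Y| = 82.8 Ω, ∠Z = −∠Y = 42.9°

42.9°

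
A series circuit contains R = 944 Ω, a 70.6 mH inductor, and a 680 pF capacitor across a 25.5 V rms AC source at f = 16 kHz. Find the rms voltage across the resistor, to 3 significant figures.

ω = 2πf = 100500 rad/s
X_L = ωL = 7100 Ω
X_C = 1/(ωC) = 14600 Ω
Net reactance X = X_L − X_C = -7530 Ω
Z = 944 − j7530 Ω
|Z| = √(944² + 7530²) = 7590 Ω
I = V/|Z| = 3.36 mA
V_R = I·|Z_R| = 0.00336 × 944 = 3.17 V

3.17 V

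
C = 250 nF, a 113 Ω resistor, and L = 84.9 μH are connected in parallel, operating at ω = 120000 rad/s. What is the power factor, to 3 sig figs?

X_L = ωL = 10.2 Ω
X_C = 1/(ωC) = 33.3 Ω
Parallel: admittances add. Y = 1/R + 1/(jωL) + jωC
Y = (0.00885 − j0.0682) S
|Y| = 0.0687 S → |Z| = 1/|Y| = 14.6 Ω, ∠Z = −∠Y = 82.6°
cos φ = cos(82.6°) = 0.129

0.129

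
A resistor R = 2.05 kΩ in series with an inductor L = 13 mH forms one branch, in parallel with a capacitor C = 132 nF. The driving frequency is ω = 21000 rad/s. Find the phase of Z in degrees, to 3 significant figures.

-80.0°

X_L = ωL = 273 Ω
X_C = 1/(ωC) = 361 Ω
Branch 1 (R+jX_L): Z₁ = 2050 + j273 Ω, |Z₁| = 2070 Ω
Branch 2 (−jX_C): Z₂ = −j361 Ω
Parallel: Z = Z₁Z₂/(Z₁+Z₂), |Z| = 364 Ω, ∠Z = -80.0°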